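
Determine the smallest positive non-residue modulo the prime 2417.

(2/2417) = +1, so 2 is a residue.
(3/2417) = −1, so 3 is the smallest positive non-residue mod 2417.

3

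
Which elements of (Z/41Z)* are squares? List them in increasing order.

Square k = 1,…,20 (k and 41−k give the same square):
1²=1, 2²=4, 3²=9, 4²=16, 5²=25, 6²=36, 7²≡8, 8²≡23, 9²≡40, 10²≡18, 11²≡39, 12²≡21, 13²≡5, 14²≡32, 15²≡20, 16²≡10, 17²≡2, 18²≡37, 19²≡33, 20²≡31 (mod 41).
So the quadratic residues mod 41 are {1, 2, 4, 5, 8, 9, 10, 16, 18, 20, 21, 23, 25, 31, 32, 33, 36, 37, 39, 40}.

1,2,4,5,8,9,10,16,18,20,21,23,25,31,32,33,36,37,39,40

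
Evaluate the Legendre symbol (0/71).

Top reduces to 0: gcd > 1, so the symbol is 0.

0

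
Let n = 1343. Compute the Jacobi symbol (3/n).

Reciprocity: 3 ≡ 3 and 1343 ≡ 3 (mod 4), so (3/1343) = −(1343/3).
Reduce top mod 3: now compute (2/3).
Pull out 2: since 3 ≡ 3 (mod 8), (2/3) = -1.
Reached (1/3) = 1. Collecting the sign flips along the way, the symbol is +1.

1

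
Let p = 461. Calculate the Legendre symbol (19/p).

1

Euler's criterion: (19/461) ≡ 19^230 (mod 461).
19^2 ≡ 361 (mod 461)
19^4 ≡ 319 (mod 461)
19^8 ≡ 341 (mod 461)
19^16 ≡ 109 (mod 461)
19^32 ≡ 356 (mod 461)
19^64 ≡ 422 (mod 461)
19^128 ≡ 138 (mod 461)
19^230 = 19^(128+64+32+4+2) ≡ 1 (mod 461).
Result is 1, so (19/461) = 1.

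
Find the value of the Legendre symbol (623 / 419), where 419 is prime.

First reduce: 623 ≡ 204 (mod 419).
Pull out 2^2: since 419 ≡ 3 (mod 8), (2/419) = -1, so (2/419)^2 = +1.
Reciprocity: 51 ≡ 3 and 419 ≡ 3 (mod 4), so (51/419) = −(419/51).
Reduce top mod 51: now compute (11/51).
Reciprocity: 11 ≡ 3 and 51 ≡ 3 (mod 4), so (11/51) = −(51/11).
Reduce top mod 11: now compute (7/11).
Reciprocity: 7 ≡ 3 and 11 ≡ 3 (mod 4), so (7/11) = −(11/7).
Reduce top mod 7: now compute (4/7).
Pull out 2^2: since 7 ≡ 7 (mod 8), (2/7) = +1, so (2/7)^2 = +1.
Reached (1/7) = 1. Collecting the sign flips along the way, the symbol is -1.

-1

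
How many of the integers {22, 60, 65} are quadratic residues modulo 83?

1

(22/83) = -1 → non-residue.
(60/83) = -1 → non-residue.
(65/83) = +1 → QR.
Total quadratic residues among the 3: 1.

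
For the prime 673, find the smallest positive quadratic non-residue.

(2/673) = +1, so 2 is a residue.
(3/673) = +1, so 3 is a residue.
(4/673) = +1, so 4 is a residue.
(5/673) = −1, so 5 is the smallest positive non-residue mod 673.

5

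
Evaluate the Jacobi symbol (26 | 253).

Pull out 2: since 253 ≡ 5 (mod 8), (2/253) = -1.
Reciprocity: 13 ≡ 1 and 253 ≡ 1 (mod 4), so (13/253) = +(253/13).
Reduce top mod 13: now compute (6/13).
Pull out 2: since 13 ≡ 5 (mod 8), (2/13) = -1.
Reciprocity: 3 ≡ 3 and 13 ≡ 1 (mod 4), so (3/13) = +(13/3).
Reduce top mod 3: now compute (1/3).
Reached (1/3) = 1. Collecting the sign flips along the way, the symbol is +1.

1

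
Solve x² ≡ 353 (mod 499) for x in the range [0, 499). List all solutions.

Since 499 ≡ 3 (mod 4), a square root of 353 is 353^((499+1)/4) = 353^125 mod 499.
Repeated squaring: 353^2≡358, 353^4≡420, 353^8≡253, 353^16≡137, 353^32≡306, 353^64≡323 (mod 499).
353^125 = 353^(64+32+16+8+4+1) ≡ 405 (mod 499).
Check: 405² = 164025 ≡ 353 (mod 499). The two roots are 94 and 405.

94, 405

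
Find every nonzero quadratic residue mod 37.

Square k = 1,…,18 (k and 37−k give the same square):
1²=1, 2²=4, 3²=9, 4²=16, 5²=25, 6²=36, 7²≡12, 8²≡27, 9²≡7, 10²≡26, 11²≡10, 12²≡33, 13²≡21, 14²≡11, 15²≡3, 16²≡34, 17²≡30, 18²≡28 (mod 37).
So the quadratic residues mod 37 are {1, 3, 4, 7, 9, 10, 11, 12, 16, 21, 25, 26, 27, 28, 30, 33, 34, 36}.

1, 3, 4, 7, 9, 10, 11, 12, 16, 21, 25, 26, 27, 28, 30, 33, 34, 36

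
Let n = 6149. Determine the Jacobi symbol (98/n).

Pull out 2: since 6149 ≡ 5 (mod 8), (2/6149) = -1.
Reciprocity: 49 ≡ 1 and 6149 ≡ 1 (mod 4), so (49/6149) = +(6149/49).
Reduce top mod 49: now compute (24/49).
Pull out 2^3: since 49 ≡ 1 (mod 8), (2/49) = +1, so (2/49)^3 = +1.
Reciprocity: 3 ≡ 3 and 49 ≡ 1 (mod 4), so (3/49) = +(49/3).
Reduce top mod 3: now compute (1/3).
Reached (1/3) = 1. Collecting the sign flips along the way, the symbol is -1.

-1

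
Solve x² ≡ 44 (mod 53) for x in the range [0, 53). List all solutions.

16, 37

53 ≡ 1 (mod 4), so we find a root by search.
Trying successive values, 16² = 256 ≡ 44 (mod 53). The other root is 53 − 16 = 37.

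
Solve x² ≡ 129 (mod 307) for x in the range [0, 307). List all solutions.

71, 236

Since 307 ≡ 3 (mod 4), a square root of 129 is 129^((307+1)/4) = 129^77 mod 307.
Repeated squaring: 129^2≡63, 129^4≡285, 129^8≡177, 129^16≡15, 129^32≡225, 129^64≡277 (mod 307).
129^77 = 129^(64+8+4+1) ≡ 71 (mod 307).
Check: 71² = 5041 ≡ 129 (mod 307). The two roots are 71 and 236.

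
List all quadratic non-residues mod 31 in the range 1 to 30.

3,6,11,12,13,15,17,21,22,23,24,26,27,29,30

Square k = 1,…,15 (k and 31−k give the same square):
1²=1, 2²=4, 3²=9, 4²=16, 5²=25, 6²≡5, 7²≡18, 8²≡2, 9²≡19, 10²≡7, 11²≡28, 12²≡20, 13²≡14, 14²≡10, 15²≡8 (mod 31).
The residues are {1, 2, 4, 5, 7, 8, 9, 10, 14, 16, 18, 19, 20, 25, 28}; the non-residues are the remaining 15 nonzero classes.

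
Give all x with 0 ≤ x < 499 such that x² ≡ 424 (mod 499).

102, 397

Since 499 ≡ 3 (mod 4), a square root of 424 is 424^((499+1)/4) = 424^125 mod 499.
Repeated squaring: 424^2≡136, 424^4≡33, 424^8≡91, 424^16≡297, 424^32≡385, 424^64≡22 (mod 499).
424^125 = 424^(64+32+16+8+4+1) ≡ 397 (mod 499).
Check: 397² = 157609 ≡ 424 (mod 499). The two roots are 102 and 397.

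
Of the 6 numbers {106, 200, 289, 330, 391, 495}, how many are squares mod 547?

2

(106/547) = -1 → non-residue.
(200/547) = -1 → non-residue.
(289/547) = +1 → QR.
(330/547) = -1 → non-residue.
(391/547) = +1 → QR.
(495/547) = -1 → non-residue.
Total quadratic residues among the 6: 2.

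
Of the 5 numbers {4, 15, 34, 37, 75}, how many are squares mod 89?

(4/89) = +1 → QR.
(15/89) = -1 → non-residue.
(34/89) = +1 → QR.
(37/89) = -1 → non-residue.
(75/89) = -1 → non-residue.
Total quadratic residues among the 5: 2.

2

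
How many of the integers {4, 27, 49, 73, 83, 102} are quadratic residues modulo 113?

4

(4/113) = +1 → QR.
(27/113) = -1 → non-residue.
(49/113) = +1 → QR.
(73/113) = -1 → non-residue.
(83/113) = +1 → QR.
(102/113) = +1 → QR.
Total quadratic residues among the 6: 4.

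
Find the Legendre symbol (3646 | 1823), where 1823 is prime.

First reduce: 3646 ≡ 0 (mod 1823).
Top reduces to 0: gcd > 1, so the symbol is 0.

0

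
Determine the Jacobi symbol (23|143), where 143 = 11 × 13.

Reciprocity: 23 ≡ 3 and 143 ≡ 3 (mod 4), so (23/143) = −(143/23).
Reduce top mod 23: now compute (5/23).
Reciprocity: 5 ≡ 1 and 23 ≡ 3 (mod 4), so (5/23) = +(23/5).
Reduce top mod 5: now compute (3/5).
Reciprocity: 3 ≡ 3 and 5 ≡ 1 (mod 4), so (3/5) = +(5/3).
Reduce top mod 3: now compute (2/3).
Pull out 2: since 3 ≡ 3 (mod 8), (2/3) = -1.
Reached (1/3) = 1. Collecting the sign flips along the way, the symbol is +1.

1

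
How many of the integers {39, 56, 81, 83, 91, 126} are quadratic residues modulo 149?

2

(39/149) = +1 → QR.
(56/149) = -1 → non-residue.
(81/149) = +1 → QR.
(83/149) = -1 → non-residue.
(91/149) = -1 → non-residue.
(126/149) = -1 → non-residue.
Total quadratic residues among the 6: 2.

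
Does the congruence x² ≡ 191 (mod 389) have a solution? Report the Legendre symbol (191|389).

Euler's criterion: (191/389) ≡ 191^194 (mod 389).
191^2 ≡ 304 (mod 389)
191^4 ≡ 223 (mod 389)
191^8 ≡ 326 (mod 389)
191^16 ≡ 79 (mod 389)
191^32 ≡ 17 (mod 389)
191^64 ≡ 289 (mod 389)
191^128 ≡ 275 (mod 389)
191^194 = 191^(128+64+2) ≡ 388 (mod 389).
Result is 388 ≡ −1, so (191/389) = −1.

-1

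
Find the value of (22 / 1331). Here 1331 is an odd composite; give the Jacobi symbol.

0

Pull out 2: since 1331 ≡ 3 (mod 8), (2/1331) = -1.
Reciprocity: 11 ≡ 3 and 1331 ≡ 3 (mod 4), so (11/1331) = −(1331/11).
Reduce top mod 11: now compute (0/11).
Top reduces to 0: gcd > 1, so the symbol is 0.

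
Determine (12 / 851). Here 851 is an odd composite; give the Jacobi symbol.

Pull out 2^2: since 851 ≡ 3 (mod 8), (2/851) = -1, so (2/851)^2 = +1.
Reciprocity: 3 ≡ 3 and 851 ≡ 3 (mod 4), so (3/851) = −(851/3).
Reduce top mod 3: now compute (2/3).
Pull out 2: since 3 ≡ 3 (mod 8), (2/3) = -1.
Reached (1/3) = 1. Collecting the sign flips along the way, the symbol is +1.

1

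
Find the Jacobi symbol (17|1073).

Reciprocity: 17 ≡ 1 and 1073 ≡ 1 (mod 4), so (17/1073) = +(1073/17).
Reduce top mod 17: now compute (2/17).
Pull out 2: since 17 ≡ 1 (mod 8), (2/17) = +1.
Reached (1/17) = 1. Collecting the sign flips along the way, the symbol is +1.

1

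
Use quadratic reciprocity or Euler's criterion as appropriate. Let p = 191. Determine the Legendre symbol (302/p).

-1

First reduce: 302 ≡ 111 (mod 191).
Reciprocity: 111 ≡ 3 and 191 ≡ 3 (mod 4), so (111/191) = −(191/111).
Reduce top mod 111: now compute (80/111).
Pull out 2^4: since 111 ≡ 7 (mod 8), (2/111) = +1, so (2/111)^4 = +1.
Reciprocity: 5 ≡ 1 and 111 ≡ 3 (mod 4), so (5/111) = +(111/5).
Reduce top mod 5: now compute (1/5).
Reached (1/5) = 1. Collecting the sign flips along the way, the symbol is -1.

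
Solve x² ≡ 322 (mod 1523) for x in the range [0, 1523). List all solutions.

Since 1523 ≡ 3 (mod 4), a square root of 322 is 322^((1523+1)/4) = 322^381 mod 1523.
Repeated squaring: 322^2≡120, 322^4≡693, 322^8≡504, 322^16≡1198, 322^32≡538, 322^64≡74, 322^128≡907, 322^256≡229 (mod 1523).
322^381 = 322^(256+64+32+16+8+4+1) ≡ 621 (mod 1523).
Check: 621² = 385641 ≡ 322 (mod 1523). The two roots are 621 and 902.

621, 902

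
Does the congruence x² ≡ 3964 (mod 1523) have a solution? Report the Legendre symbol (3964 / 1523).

1

First reduce: 3964 ≡ 918 (mod 1523).
Pull out 2: since 1523 ≡ 3 (mod 8), (2/1523) = -1.
Reciprocity: 459 ≡ 3 and 1523 ≡ 3 (mod 4), so (459/1523) = −(1523/459).
Reduce top mod 459: now compute (146/459).
Pull out 2: since 459 ≡ 3 (mod 8), (2/459) = -1.
Reciprocity: 73 ≡ 1 and 459 ≡ 3 (mod 4), so (73/459) = +(459/73).
Reduce top mod 73: now compute (21/73).
Reciprocity: 21 ≡ 1 and 73 ≡ 1 (mod 4), so (21/73) = +(73/21).
Reduce top mod 21: now compute (10/21).
Pull out 2: since 21 ≡ 5 (mod 8), (2/21) = -1.
Reciprocity: 5 ≡ 1 and 21 ≡ 1 (mod 4), so (5/21) = +(21/5).
Reduce top mod 5: now compute (1/5).
Reached (1/5) = 1. Collecting the sign flips along the way, the symbol is +1.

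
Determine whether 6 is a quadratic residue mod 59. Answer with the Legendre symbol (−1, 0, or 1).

Pull out 2: since 59 ≡ 3 (mod 8), (2/59) = -1.
Reciprocity: 3 ≡ 3 and 59 ≡ 3 (mod 4), so (3/59) = −(59/3).
Reduce top mod 3: now compute (2/3).
Pull out 2: since 3 ≡ 3 (mod 8), (2/3) = -1.
Reached (1/3) = 1. Collecting the sign flips along the way, the symbol is -1.

-1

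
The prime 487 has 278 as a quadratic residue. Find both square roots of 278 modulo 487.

Since 487 ≡ 3 (mod 4), a square root of 278 is 278^((487+1)/4) = 278^122 mod 487.
Repeated squaring: 278^2≡338, 278^4≡286, 278^8≡467, 278^16≡400, 278^32≡264, 278^64≡55 (mod 487).
278^122 = 278^(64+32+16+8+2) ≡ 256 (mod 487).
Check: 256² = 65536 ≡ 278 (mod 487). The two roots are 231 and 256.

231, 256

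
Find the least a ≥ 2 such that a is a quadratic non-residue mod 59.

(2/59) = −1, so 2 is the smallest positive non-residue mod 59.

2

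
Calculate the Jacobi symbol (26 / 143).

0

Pull out 2: since 143 ≡ 7 (mod 8), (2/143) = +1.
Reciprocity: 13 ≡ 1 and 143 ≡ 3 (mod 4), so (13/143) = +(143/13).
Reduce top mod 13: now compute (0/13).
Top reduces to 0: gcd > 1, so the symbol is 0.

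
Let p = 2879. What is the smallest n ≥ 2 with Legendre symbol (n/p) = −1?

(2/2879) = +1, so 2 is a residue.
(3/2879) = +1, so 3 is a residue.
(4/2879) = +1, so 4 is a residue.
(5/2879) = +1, so 5 is a residue.
(6/2879) = +1, so 6 is a residue.
(7/2879) = −1, so 7 is the smallest positive non-residue mod 2879.

7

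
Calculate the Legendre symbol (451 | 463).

1

Euler's criterion: (451/463) ≡ 451^231 (mod 463).
451^2 ≡ 144 (mod 463)
451^4 ≡ 364 (mod 463)
451^8 ≡ 78 (mod 463)
451^16 ≡ 65 (mod 463)
451^32 ≡ 58 (mod 463)
451^64 ≡ 123 (mod 463)
451^128 ≡ 313 (mod 463)
451^231 = 451^(128+64+32+4+2+1) ≡ 1 (mod 463).
Result is 1, so (451/463) = 1.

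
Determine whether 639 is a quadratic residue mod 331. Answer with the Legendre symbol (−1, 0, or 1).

1

Euler's criterion: (639/331) ≡ 308^165 (mod 331).
308^2 ≡ 198 (mod 331)
308^4 ≡ 146 (mod 331)
308^8 ≡ 132 (mod 331)
308^16 ≡ 212 (mod 331)
308^32 ≡ 259 (mod 331)
308^64 ≡ 219 (mod 331)
308^128 ≡ 297 (mod 331)
308^165 = 308^(128+32+4+1) ≡ 1 (mod 331).
Result is 1, so (639/331) = 1.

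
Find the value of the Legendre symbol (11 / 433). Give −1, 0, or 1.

1

Euler's criterion: (11/433) ≡ 11^216 (mod 433).
11^2 ≡ 121 (mod 433)
11^4 ≡ 352 (mod 433)
11^8 ≡ 66 (mod 433)
11^16 ≡ 26 (mod 433)
11^32 ≡ 243 (mod 433)
11^64 ≡ 161 (mod 433)
11^128 ≡ 374 (mod 433)
11^216 = 11^(128+64+16+8) ≡ 1 (mod 433).
Result is 1, so (11/433) = 1.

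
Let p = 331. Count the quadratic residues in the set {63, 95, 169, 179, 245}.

4

(63/331) = -1 → non-residue.
(95/331) = +1 → QR.
(169/331) = +1 → QR.
(179/331) = +1 → QR.
(245/331) = +1 → QR.
Total quadratic residues among the 5: 4.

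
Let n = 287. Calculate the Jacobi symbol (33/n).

-1

Reciprocity: 33 ≡ 1 and 287 ≡ 3 (mod 4), so (33/287) = +(287/33).
Reduce top mod 33: now compute (23/33).
Reciprocity: 23 ≡ 3 and 33 ≡ 1 (mod 4), so (23/33) = +(33/23).
Reduce top mod 23: now compute (10/23).
Pull out 2: since 23 ≡ 7 (mod 8), (2/23) = +1.
Reciprocity: 5 ≡ 1 and 23 ≡ 3 (mod 4), so (5/23) = +(23/5).
Reduce top mod 5: now compute (3/5).
Reciprocity: 3 ≡ 3 and 5 ≡ 1 (mod 4), so (3/5) = +(5/3).
Reduce top mod 3: now compute (2/3).
Pull out 2: since 3 ≡ 3 (mod 8), (2/3) = -1.
Reached (1/3) = 1. Collecting the sign flips along the way, the symbol is -1.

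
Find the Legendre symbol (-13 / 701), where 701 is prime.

First reduce: -13 ≡ 688 (mod 701).
Pull out 2^4: since 701 ≡ 5 (mod 8), (2/701) = -1, so (2/701)^4 = +1.
Reciprocity: 43 ≡ 3 and 701 ≡ 1 (mod 4), so (43/701) = +(701/43).
Reduce top mod 43: now compute (13/43).
Reciprocity: 13 ≡ 1 and 43 ≡ 3 (mod 4), so (13/43) = +(43/13).
Reduce top mod 13: now compute (4/13).
Pull out 2^2: since 13 ≡ 5 (mod 8), (2/13) = -1, so (2/13)^2 = +1.
Reached (1/13) = 1. Collecting the sign flips along the way, the symbol is +1.

1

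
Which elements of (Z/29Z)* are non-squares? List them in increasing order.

Square k = 1,…,14 (k and 29−k give the same square):
1²=1, 2²=4, 3²=9, 4²=16, 5²=25, 6²≡7, 7²≡20, 8²≡6, 9²≡23, 10²≡13, 11²≡5, 12²≡28, 13²≡24, 14²≡22 (mod 29).
The residues are {1, 4, 5, 6, 7, 9, 13, 16, 20, 22, 23, 24, 25, 28}; the non-residues are the remaining 14 nonzero classes.

2 3 8 10 11 12 14 15 17 18 19 21 26 27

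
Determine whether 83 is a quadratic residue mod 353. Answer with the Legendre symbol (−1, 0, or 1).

Reciprocity: 83 ≡ 3 and 353 ≡ 1 (mod 4), so (83/353) = +(353/83).
Reduce top mod 83: now compute (21/83).
Reciprocity: 21 ≡ 1 and 83 ≡ 3 (mod 4), so (21/83) = +(83/21).
Reduce top mod 21: now compute (20/21).
Pull out 2^2: since 21 ≡ 5 (mod 8), (2/21) = -1, so (2/21)^2 = +1.
Reciprocity: 5 ≡ 1 and 21 ≡ 1 (mod 4), so (5/21) = +(21/5).
Reduce top mod 5: now compute (1/5).
Reached (1/5) = 1. Collecting the sign flips along the way, the symbol is +1.

1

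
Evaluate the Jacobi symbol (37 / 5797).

1

Reciprocity: 37 ≡ 1 and 5797 ≡ 1 (mod 4), so (37/5797) = +(5797/37).
Reduce top mod 37: now compute (25/37).
Reciprocity: 25 ≡ 1 and 37 ≡ 1 (mod 4), so (25/37) = +(37/25).
Reduce top mod 25: now compute (12/25).
Pull out 2^2: since 25 ≡ 1 (mod 8), (2/25) = +1, so (2/25)^2 = +1.
Reciprocity: 3 ≡ 3 and 25 ≡ 1 (mod 4), so (3/25) = +(25/3).
Reduce top mod 3: now compute (1/3).
Reached (1/3) = 1. Collecting the sign flips along the way, the symbol is +1.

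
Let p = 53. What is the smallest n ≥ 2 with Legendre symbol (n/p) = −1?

(2/53) = −1, so 2 is the smallest positive non-residue mod 53.

2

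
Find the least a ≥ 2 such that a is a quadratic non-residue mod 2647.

(2/2647) = +1, so 2 is a residue.
(3/2647) = −1, so 3 is the smallest positive non-residue mod 2647.

3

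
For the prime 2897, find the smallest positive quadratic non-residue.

3

(2/2897) = +1, so 2 is a residue.
(3/2897) = −1, so 3 is the smallest positive non-residue mod 2897.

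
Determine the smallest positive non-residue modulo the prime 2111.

7

(2/2111) = +1, so 2 is a residue.
(3/2111) = +1, so 3 is a residue.
(4/2111) = +1, so 4 is a residue.
(5/2111) = +1, so 5 is a residue.
(6/2111) = +1, so 6 is a residue.
(7/2111) = −1, so 7 is the smallest positive non-residue mod 2111.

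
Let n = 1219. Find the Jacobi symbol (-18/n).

First reduce: -18 ≡ 1201 (mod 1219).
Reciprocity: 1201 ≡ 1 and 1219 ≡ 3 (mod 4), so (1201/1219) = +(1219/1201).
Reduce top mod 1201: now compute (18/1201).
Pull out 2: since 1201 ≡ 1 (mod 8), (2/1201) = +1.
Reciprocity: 9 ≡ 1 and 1201 ≡ 1 (mod 4), so (9/1201) = +(1201/9).
Reduce top mod 9: now compute (4/9).
Pull out 2^2: since 9 ≡ 1 (mod 8), (2/9) = +1, so (2/9)^2 = +1.
Reached (1/9) = 1. Collecting the sign flips along the way, the symbol is +1.

1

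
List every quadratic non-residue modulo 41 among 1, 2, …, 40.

3, 6, 7, 11, 12, 13, 14, 15, 17, 19, 22, 24, 26, 27, 28, 29, 30, 34, 35, 38

Square k = 1,…,20 (k and 41−k give the same square):
1²=1, 2²=4, 3²=9, 4²=16, 5²=25, 6²=36, 7²≡8, 8²≡23, 9²≡40, 10²≡18, 11²≡39, 12²≡21, 13²≡5, 14²≡32, 15²≡20, 16²≡10, 17²≡2, 18²≡37, 19²≡33, 20²≡31 (mod 41).
The residues are {1, 2, 4, 5, 8, 9, 10, 16, 18, 20, 21, 23, 25, 31, 32, 33, 36, 37, 39, 40}; the non-residues are the remaining 20 nonzero classes.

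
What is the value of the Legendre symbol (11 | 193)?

-1

Reciprocity: 11 ≡ 3 and 193 ≡ 1 (mod 4), so (11/193) = +(193/11).
Reduce top mod 11: now compute (6/11).
Pull out 2: since 11 ≡ 3 (mod 8), (2/11) = -1.
Reciprocity: 3 ≡ 3 and 11 ≡ 3 (mod 4), so (3/11) = −(11/3).
Reduce top mod 3: now compute (2/3).
Pull out 2: since 3 ≡ 3 (mod 8), (2/3) = -1.
Reached (1/3) = 1. Collecting the sign flips along the way, the symbol is -1.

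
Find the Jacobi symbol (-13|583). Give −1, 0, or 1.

1

First reduce: -13 ≡ 570 (mod 583).
Pull out 2: since 583 ≡ 7 (mod 8), (2/583) = +1.
Reciprocity: 285 ≡ 1 and 583 ≡ 3 (mod 4), so (285/583) = +(583/285).
Reduce top mod 285: now compute (13/285).
Reciprocity: 13 ≡ 1 and 285 ≡ 1 (mod 4), so (13/285) = +(285/13).
Reduce top mod 13: now compute (12/13).
Pull out 2^2: since 13 ≡ 5 (mod 8), (2/13) = -1, so (2/13)^2 = +1.
Reciprocity: 3 ≡ 3 and 13 ≡ 1 (mod 4), so (3/13) = +(13/3).
Reduce top mod 3: now compute (1/3).
Reached (1/3) = 1. Collecting the sign flips along the way, the symbol is +1.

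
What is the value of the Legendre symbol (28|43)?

Euler's criterion: (28/43) ≡ 28^21 (mod 43).
28^2 ≡ 10 (mod 43)
28^4 ≡ 14 (mod 43)
28^8 ≡ 24 (mod 43)
28^16 ≡ 17 (mod 43)
28^21 = 28^(16+4+1) ≡ 42 (mod 43).
Result is 42 ≡ −1, so (28/43) = −1.

-1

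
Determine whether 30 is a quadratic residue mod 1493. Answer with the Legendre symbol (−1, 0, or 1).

Pull out 2: since 1493 ≡ 5 (mod 8), (2/1493) = -1.
Reciprocity: 15 ≡ 3 and 1493 ≡ 1 (mod 4), so (15/1493) = +(1493/15).
Reduce top mod 15: now compute (8/15).
Pull out 2^3: since 15 ≡ 7 (mod 8), (2/15) = +1, so (2/15)^3 = +1.
Reached (1/15) = 1. Collecting the sign flips along the way, the symbol is -1.

-1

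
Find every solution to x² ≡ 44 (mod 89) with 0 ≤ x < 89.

20, 69

89 ≡ 1 (mod 4), so we find a root by search.
Trying successive values, 20² = 400 ≡ 44 (mod 89). The other root is 89 − 20 = 69.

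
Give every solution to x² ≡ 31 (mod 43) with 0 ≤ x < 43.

17, 26

Since 43 ≡ 3 (mod 4), a square root of 31 is 31^((43+1)/4) = 31^11 mod 43.
Repeated squaring: 31^2≡15, 31^4≡10, 31^8≡14 (mod 43).
31^11 = 31^(8+2+1) ≡ 17 (mod 43).
Check: 17² = 289 ≡ 31 (mod 43). The two roots are 17 and 26.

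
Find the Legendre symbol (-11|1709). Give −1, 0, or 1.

First reduce: -11 ≡ 1698 (mod 1709).
Pull out 2: since 1709 ≡ 5 (mod 8), (2/1709) = -1.
Reciprocity: 849 ≡ 1 and 1709 ≡ 1 (mod 4), so (849/1709) = +(1709/849).
Reduce top mod 849: now compute (11/849).
Reciprocity: 11 ≡ 3 and 849 ≡ 1 (mod 4), so (11/849) = +(849/11).
Reduce top mod 11: now compute (2/11).
Pull out 2: since 11 ≡ 3 (mod 8), (2/11) = -1.
Reached (1/11) = 1. Collecting the sign flips along the way, the symbol is +1.

1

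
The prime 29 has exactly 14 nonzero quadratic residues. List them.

1,4,5,6,7,9,13,16,20,22,23,24,25,28

Square k = 1,…,14 (k and 29−k give the same square):
1²=1, 2²=4, 3²=9, 4²=16, 5²=25, 6²≡7, 7²≡20, 8²≡6, 9²≡23, 10²≡13, 11²≡5, 12²≡28, 13²≡24, 14²≡22 (mod 29).
So the quadratic residues mod 29 are {1, 4, 5, 6, 7, 9, 13, 16, 20, 22, 23, 24, 25, 28}.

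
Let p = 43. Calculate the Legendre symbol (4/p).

Pull out 2^2: since 43 ≡ 3 (mod 8), (2/43) = -1, so (2/43)^2 = +1.
Reached (1/43) = 1. Collecting the sign flips along the way, the symbol is +1.

1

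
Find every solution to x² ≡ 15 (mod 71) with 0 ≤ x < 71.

21, 50

Since 71 ≡ 3 (mod 4), a square root of 15 is 15^((71+1)/4) = 15^18 mod 71.
Repeated squaring: 15^2≡12, 15^4≡2, 15^8≡4, 15^16≡16 (mod 71).
15^18 = 15^(16+2) ≡ 50 (mod 71).
Check: 50² = 2500 ≡ 15 (mod 71). The two roots are 21 and 50.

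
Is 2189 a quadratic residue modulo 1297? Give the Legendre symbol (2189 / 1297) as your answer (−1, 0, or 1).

-1

First reduce: 2189 ≡ 892 (mod 1297).
Pull out 2^2: since 1297 ≡ 1 (mod 8), (2/1297) = +1, so (2/1297)^2 = +1.
Reciprocity: 223 ≡ 3 and 1297 ≡ 1 (mod 4), so (223/1297) = +(1297/223).
Reduce top mod 223: now compute (182/223).
Pull out 2: since 223 ≡ 7 (mod 8), (2/223) = +1.
Reciprocity: 91 ≡ 3 and 223 ≡ 3 (mod 4), so (91/223) = −(223/91).
Reduce top mod 91: now compute (41/91).
Reciprocity: 41 ≡ 1 and 91 ≡ 3 (mod 4), so (41/91) = +(91/41).
Reduce top mod 41: now compute (9/41).
Reciprocity: 9 ≡ 1 and 41 ≡ 1 (mod 4), so (9/41) = +(41/9).
Reduce top mod 9: now compute (5/9).
Reciprocity: 5 ≡ 1 and 9 ≡ 1 (mod 4), so (5/9) = +(9/5).
Reduce top mod 5: now compute (4/5).
Pull out 2^2: since 5 ≡ 5 (mod 8), (2/5) = -1, so (2/5)^2 = +1.
Reached (1/5) = 1. Collecting the sign flips along the way, the symbol is -1.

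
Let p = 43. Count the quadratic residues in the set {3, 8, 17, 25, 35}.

(3/43) = -1 → non-residue.
(8/43) = -1 → non-residue.
(17/43) = +1 → QR.
(25/43) = +1 → QR.
(35/43) = +1 → QR.
Total quadratic residues among the 5: 3.

3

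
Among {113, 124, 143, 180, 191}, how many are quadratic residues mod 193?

(113/193) = -1 → non-residue.
(124/193) = +1 → QR.
(143/193) = +1 → QR.
(180/193) = -1 → non-residue.
(191/193) = +1 → QR.
Total quadratic residues among the 5: 3.

3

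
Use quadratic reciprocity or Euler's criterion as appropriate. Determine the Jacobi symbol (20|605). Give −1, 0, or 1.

Pull out 2^2: since 605 ≡ 5 (mod 8), (2/605) = -1, so (2/605)^2 = +1.
Reciprocity: 5 ≡ 1 and 605 ≡ 1 (mod 4), so (5/605) = +(605/5).
Reduce top mod 5: now compute (0/5).
Top reduces to 0: gcd > 1, so the symbol is 0.

0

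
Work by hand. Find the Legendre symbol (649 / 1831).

-1

Reciprocity: 649 ≡ 1 and 1831 ≡ 3 (mod 4), so (649/1831) = +(1831/649).
Reduce top mod 649: now compute (533/649).
Reciprocity: 533 ≡ 1 and 649 ≡ 1 (mod 4), so (533/649) = +(649/533).
Reduce top mod 533: now compute (116/533).
Pull out 2^2: since 533 ≡ 5 (mod 8), (2/533) = -1, so (2/533)^2 = +1.
Reciprocity: 29 ≡ 1 and 533 ≡ 1 (mod 4), so (29/533) = +(533/29).
Reduce top mod 29: now compute (11/29).
Reciprocity: 11 ≡ 3 and 29 ≡ 1 (mod 4), so (11/29) = +(29/11).
Reduce top mod 11: now compute (7/11).
Reciprocity: 7 ≡ 3 and 11 ≡ 3 (mod 4), so (7/11) = −(11/7).
Reduce top mod 7: now compute (4/7).
Pull out 2^2: since 7 ≡ 7 (mod 8), (2/7) = +1, so (2/7)^2 = +1.
Reached (1/7) = 1. Collecting the sign flips along the way, the symbol is -1.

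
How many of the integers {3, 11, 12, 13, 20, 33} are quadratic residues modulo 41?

2

(3/41) = -1 → non-residue.
(11/41) = -1 → non-residue.
(12/41) = -1 → non-residue.
(13/41) = -1 → non-residue.
(20/41) = +1 → QR.
(33/41) = +1 → QR.
Total quadratic residues among the 6: 2.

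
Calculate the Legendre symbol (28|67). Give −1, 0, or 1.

-1

Pull out 2^2: since 67 ≡ 3 (mod 8), (2/67) = -1, so (2/67)^2 = +1.
Reciprocity: 7 ≡ 3 and 67 ≡ 3 (mod 4), so (7/67) = −(67/7).
Reduce top mod 7: now compute (4/7).
Pull out 2^2: since 7 ≡ 7 (mod 8), (2/7) = +1, so (2/7)^2 = +1.
Reached (1/7) = 1. Collecting the sign flips along the way, the symbol is -1.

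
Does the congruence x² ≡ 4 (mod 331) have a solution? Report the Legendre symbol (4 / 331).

Euler's criterion: (4/331) ≡ 4^165 (mod 331).
4^2 ≡ 16 (mod 331)
4^4 ≡ 256 (mod 331)
4^8 ≡ 329 (mod 331)
4^16 ≡ 4 (mod 331)
4^32 ≡ 16 (mod 331)
4^64 ≡ 256 (mod 331)
4^128 ≡ 329 (mod 331)
4^165 = 4^(128+32+4+1) ≡ 1 (mod 331).
Result is 1, so (4/331) = 1.

1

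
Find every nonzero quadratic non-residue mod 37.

2, 5, 6, 8, 13, 14, 15, 17, 18, 19, 20, 22, 23, 24, 29, 31, 32, 35

Square k = 1,…,18 (k and 37−k give the same square):
1²=1, 2²=4, 3²=9, 4²=16, 5²=25, 6²=36, 7²≡12, 8²≡27, 9²≡7, 10²≡26, 11²≡10, 12²≡33, 13²≡21, 14²≡11, 15²≡3, 16²≡34, 17²≡30, 18²≡28 (mod 37).
The residues are {1, 3, 4, 7, 9, 10, 11, 12, 16, 21, 25, 26, 27, 28, 30, 33, 34, 36}; the non-residues are the remaining 18 nonzero classes.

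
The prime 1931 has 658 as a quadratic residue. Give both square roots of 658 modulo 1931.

Since 1931 ≡ 3 (mod 4), a square root of 658 is 658^((1931+1)/4) = 658^483 mod 1931.
Repeated squaring: 658^2≡420, 658^4≡679, 658^8≡1463, 658^16≡821, 658^32≡122, 658^64≡1367, 658^128≡1412, 658^256≡952 (mod 1931).
658^483 = 658^(256+128+64+32+2+1) ≡ 1728 (mod 1931).
Check: 1728² = 2985984 ≡ 658 (mod 1931). The two roots are 203 and 1728.

203, 1728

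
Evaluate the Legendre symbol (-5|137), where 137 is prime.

-1

First reduce: -5 ≡ 132 (mod 137).
Pull out 2^2: since 137 ≡ 1 (mod 8), (2/137) = +1, so (2/137)^2 = +1.
Reciprocity: 33 ≡ 1 and 137 ≡ 1 (mod 4), so (33/137) = +(137/33).
Reduce top mod 33: now compute (5/33).
Reciprocity: 5 ≡ 1 and 33 ≡ 1 (mod 4), so (5/33) = +(33/5).
Reduce top mod 5: now compute (3/5).
Reciprocity: 3 ≡ 3 and 5 ≡ 1 (mod 4), so (3/5) = +(5/3).
Reduce top mod 3: now compute (2/3).
Pull out 2: since 3 ≡ 3 (mod 8), (2/3) = -1.
Reached (1/3) = 1. Collecting the sign flips along the way, the symbol is -1.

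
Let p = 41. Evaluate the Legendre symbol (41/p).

First reduce: 41 ≡ 0 (mod 41).
Top reduces to 0: gcd > 1, so the symbol is 0.

0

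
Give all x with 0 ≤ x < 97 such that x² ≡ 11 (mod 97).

37, 60

97 ≡ 1 (mod 4), so we find a root by search.
Trying successive values, 37² = 1369 ≡ 11 (mod 97). The other root is 97 − 37 = 60.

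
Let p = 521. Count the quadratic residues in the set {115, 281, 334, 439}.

0

(115/521) = -1 → non-residue.
(281/521) = -1 → non-residue.
(334/521) = -1 → non-residue.
(439/521) = -1 → non-residue.
Total quadratic residues among the 4: 0.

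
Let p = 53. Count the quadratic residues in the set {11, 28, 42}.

3

(11/53) = +1 → QR.
(28/53) = +1 → QR.
(42/53) = +1 → QR.
Total quadratic residues among the 3: 3.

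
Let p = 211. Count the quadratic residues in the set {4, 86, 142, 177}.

1

(4/211) = +1 → QR.
(86/211) = -1 → non-residue.
(142/211) = -1 → non-residue.
(177/211) = -1 → non-residue.
Total quadratic residues among the 4: 1.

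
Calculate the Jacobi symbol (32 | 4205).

Pull out 2^5: since 4205 ≡ 5 (mod 8), (2/4205) = -1, so (2/4205)^5 = -1.
Reached (1/4205) = 1. Collecting the sign flips along the way, the symbol is -1.

-1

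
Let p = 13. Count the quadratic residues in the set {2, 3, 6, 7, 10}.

(2/13) = -1 → non-residue.
(3/13) = +1 → QR.
(6/13) = -1 → non-residue.
(7/13) = -1 → non-residue.
(10/13) = +1 → QR.
Total quadratic residues among the 5: 2.

2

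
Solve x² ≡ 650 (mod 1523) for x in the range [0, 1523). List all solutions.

Since 1523 ≡ 3 (mod 4), a square root of 650 is 650^((1523+1)/4) = 650^381 mod 1523.
Repeated squaring: 650^2≡629, 650^4≡1184, 650^8≡696, 650^16≡102, 650^32≡1266, 650^64≡560, 650^128≡1385, 650^256≡768 (mod 1523).
650^381 = 650^(256+64+32+16+8+4+1) ≡ 143 (mod 1523).
Check: 143² = 20449 ≡ 650 (mod 1523). The two roots are 143 and 1380.

143, 1380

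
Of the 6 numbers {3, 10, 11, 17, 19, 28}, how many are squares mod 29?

(3/29) = -1 → non-residue.
(10/29) = -1 → non-residue.
(11/29) = -1 → non-residue.
(17/29) = -1 → non-residue.
(19/29) = -1 → non-residue.
(28/29) = +1 → QR.
Total quadratic residues among the 6: 1.

1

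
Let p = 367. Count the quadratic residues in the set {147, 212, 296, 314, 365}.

2

(147/367) = -1 → non-residue.
(212/367) = +1 → QR.
(296/367) = +1 → QR.
(314/367) = -1 → non-residue.
(365/367) = -1 → non-residue.
Total quadratic residues among the 5: 2.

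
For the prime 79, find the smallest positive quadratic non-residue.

(2/79) = +1, so 2 is a residue.
(3/79) = −1, so 3 is the smallest positive non-residue mod 79.

3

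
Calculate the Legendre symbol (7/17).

Reciprocity: 7 ≡ 3 and 17 ≡ 1 (mod 4), so (7/17) = +(17/7).
Reduce top mod 7: now compute (3/7).
Reciprocity: 3 ≡ 3 and 7 ≡ 3 (mod 4), so (3/7) = −(7/3).
Reduce top mod 3: now compute (1/3).
Reached (1/3) = 1. Collecting the sign flips along the way, the symbol is -1.

-1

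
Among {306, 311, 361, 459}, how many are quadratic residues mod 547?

(306/547) = +1 → QR.
(311/547) = +1 → QR.
(361/547) = +1 → QR.
(459/547) = +1 → QR.
Total quadratic residues among the 4: 4.

4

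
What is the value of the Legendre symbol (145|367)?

1

Reciprocity: 145 ≡ 1 and 367 ≡ 3 (mod 4), so (145/367) = +(367/145).
Reduce top mod 145: now compute (77/145).
Reciprocity: 77 ≡ 1 and 145 ≡ 1 (mod 4), so (77/145) = +(145/77).
Reduce top mod 77: now compute (68/77).
Pull out 2^2: since 77 ≡ 5 (mod 8), (2/77) = -1, so (2/77)^2 = +1.
Reciprocity: 17 ≡ 1 and 77 ≡ 1 (mod 4), so (17/77) = +(77/17).
Reduce top mod 17: now compute (9/17).
Reciprocity: 9 ≡ 1 and 17 ≡ 1 (mod 4), so (9/17) = +(17/9).
Reduce top mod 9: now compute (8/9).
Pull out 2^3: since 9 ≡ 1 (mod 8), (2/9) = +1, so (2/9)^3 = +1.
Reached (1/9) = 1. Collecting the sign flips along the way, the symbol is +1.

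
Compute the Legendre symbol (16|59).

1

Euler's criterion: (16/59) ≡ 16^29 (mod 59).
16^2 ≡ 20 (mod 59)
16^4 ≡ 46 (mod 59)
16^8 ≡ 51 (mod 59)
16^16 ≡ 5 (mod 59)
16^29 = 16^(16+8+4+1) ≡ 1 (mod 59).
Result is 1, so (16/59) = 1.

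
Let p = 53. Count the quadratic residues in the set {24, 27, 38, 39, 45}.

2

(24/53) = +1 → QR.
(27/53) = -1 → non-residue.
(38/53) = +1 → QR.
(39/53) = -1 → non-residue.
(45/53) = -1 → non-residue.
Total quadratic residues among the 5: 2.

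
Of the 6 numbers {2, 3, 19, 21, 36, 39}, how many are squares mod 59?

(2/59) = -1 → non-residue.
(3/59) = +1 → QR.
(19/59) = +1 → QR.
(21/59) = +1 → QR.
(36/59) = +1 → QR.
(39/59) = -1 → non-residue.
Total quadratic residues among the 6: 4.

4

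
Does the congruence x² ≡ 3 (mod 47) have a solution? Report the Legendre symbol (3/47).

Euler's criterion: (3/47) ≡ 3^23 (mod 47).
3^2 ≡ 9 (mod 47)
3^4 ≡ 34 (mod 47)
3^8 ≡ 28 (mod 47)
3^16 ≡ 32 (mod 47)
3^23 = 3^(16+4+2+1) ≡ 1 (mod 47).
Result is 1, so (3/47) = 1.

1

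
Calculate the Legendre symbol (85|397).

Reciprocity: 85 ≡ 1 and 397 ≡ 1 (mod 4), so (85/397) = +(397/85).
Reduce top mod 85: now compute (57/85).
Reciprocity: 57 ≡ 1 and 85 ≡ 1 (mod 4), so (57/85) = +(85/57).
Reduce top mod 57: now compute (28/57).
Pull out 2^2: since 57 ≡ 1 (mod 8), (2/57) = +1, so (2/57)^2 = +1.
Reciprocity: 7 ≡ 3 and 57 ≡ 1 (mod 4), so (7/57) = +(57/7).
Reduce top mod 7: now compute (1/7).
Reached (1/7) = 1. Collecting the sign flips along the way, the symbol is +1.

1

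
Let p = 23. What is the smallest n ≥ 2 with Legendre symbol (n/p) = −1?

5

(2/23) = +1, so 2 is a residue.
(3/23) = +1, so 3 is a residue.
(4/23) = +1, so 4 is a residue.
(5/23) = −1, so 5 is the smallest positive non-residue mod 23.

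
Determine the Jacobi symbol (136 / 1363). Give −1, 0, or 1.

Pull out 2^3: since 1363 ≡ 3 (mod 8), (2/1363) = -1, so (2/1363)^3 = -1.
Reciprocity: 17 ≡ 1 and 1363 ≡ 3 (mod 4), so (17/1363) = +(1363/17).
Reduce top mod 17: now compute (3/17).
Reciprocity: 3 ≡ 3 and 17 ≡ 1 (mod 4), so (3/17) = +(17/3).
Reduce top mod 3: now compute (2/3).
Pull out 2: since 3 ≡ 3 (mod 8), (2/3) = -1.
Reached (1/3) = 1. Collecting the sign flips along the way, the symbol is +1.

1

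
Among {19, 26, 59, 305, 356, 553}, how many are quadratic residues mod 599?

3

(19/599) = +1 → QR.
(26/599) = +1 → QR.
(59/599) = -1 → non-residue.
(305/599) = -1 → non-residue.
(356/599) = -1 → non-residue.
(553/599) = +1 → QR.
Total quadratic residues among the 6: 3.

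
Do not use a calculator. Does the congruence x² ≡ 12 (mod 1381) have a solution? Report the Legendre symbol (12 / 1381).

1

Pull out 2^2: since 1381 ≡ 5 (mod 8), (2/1381) = -1, so (2/1381)^2 = +1.
Reciprocity: 3 ≡ 3 and 1381 ≡ 1 (mod 4), so (3/1381) = +(1381/3).
Reduce top mod 3: now compute (1/3).
Reached (1/3) = 1. Collecting the sign flips along the way, the symbol is +1.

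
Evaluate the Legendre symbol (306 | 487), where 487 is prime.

-1

Euler's criterion: (306/487) ≡ 306^243 (mod 487).
306^2 ≡ 132 (mod 487)
306^4 ≡ 379 (mod 487)
306^8 ≡ 463 (mod 487)
306^16 ≡ 89 (mod 487)
306^32 ≡ 129 (mod 487)
306^64 ≡ 83 (mod 487)
306^128 ≡ 71 (mod 487)
306^243 = 306^(128+64+32+16+2+1) ≡ 486 (mod 487).
Result is 486 ≡ −1, so (306/487) = −1.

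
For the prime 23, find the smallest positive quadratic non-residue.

5

(2/23) = +1, so 2 is a residue.
(3/23) = +1, so 3 is a residue.
(4/23) = +1, so 4 is a residue.
(5/23) = −1, so 5 is the smallest positive non-residue mod 23.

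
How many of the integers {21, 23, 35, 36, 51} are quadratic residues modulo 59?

(21/59) = +1 → QR.
(23/59) = -1 → non-residue.
(35/59) = +1 → QR.
(36/59) = +1 → QR.
(51/59) = +1 → QR.
Total quadratic residues among the 5: 4.

4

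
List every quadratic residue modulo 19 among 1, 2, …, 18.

Square k = 1,…,9 (k and 19−k give the same square):
1²=1, 2²=4, 3²=9, 4²=16, 5²≡6, 6²≡17, 7²≡11, 8²≡7, 9²≡5 (mod 19).
So the quadratic residues mod 19 are {1, 4, 5, 6, 7, 9, 11, 16, 17}.

1, 4, 5, 6, 7, 9, 11, 16, 17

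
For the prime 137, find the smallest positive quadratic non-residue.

(2/137) = +1, so 2 is a residue.
(3/137) = −1, so 3 is the smallest positive non-residue mod 137.

3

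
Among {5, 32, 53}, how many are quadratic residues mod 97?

2

(5/97) = -1 → non-residue.
(32/97) = +1 → QR.
(53/97) = +1 → QR.
Total quadratic residues among the 3: 2.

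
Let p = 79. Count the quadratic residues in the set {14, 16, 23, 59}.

2

(14/79) = -1 → non-residue.
(16/79) = +1 → QR.
(23/79) = +1 → QR.
(59/79) = -1 → non-residue.
Total quadratic residues among the 4: 2.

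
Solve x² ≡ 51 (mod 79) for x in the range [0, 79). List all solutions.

29, 50

Since 79 ≡ 3 (mod 4), a square root of 51 is 51^((79+1)/4) = 51^20 mod 79.
Repeated squaring: 51^2≡73, 51^4≡36, 51^8≡32, 51^16≡76 (mod 79).
51^20 = 51^(16+4) ≡ 50 (mod 79).
Check: 50² = 2500 ≡ 51 (mod 79). The two roots are 29 and 50.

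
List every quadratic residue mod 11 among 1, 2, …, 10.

Square k = 1,…,5 (k and 11−k give the same square):
1²=1, 2²=4, 3²=9, 4²≡5, 5²≡3 (mod 11).
So the quadratic residues mod 11 are {1, 3, 4, 5, 9}.

1,3,4,5,9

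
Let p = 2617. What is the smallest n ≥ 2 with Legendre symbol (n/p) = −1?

(2/2617) = +1, so 2 is a residue.
(3/2617) = +1, so 3 is a residue.
(4/2617) = +1, so 4 is a residue.
(5/2617) = −1, so 5 is the smallest positive non-residue mod 2617.

5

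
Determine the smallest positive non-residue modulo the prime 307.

(2/307) = −1, so 2 is the smallest positive non-residue mod 307.

2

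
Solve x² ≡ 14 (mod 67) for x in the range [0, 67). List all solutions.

9, 58

Since 67 ≡ 3 (mod 4), a square root of 14 is 14^((67+1)/4) = 14^17 mod 67.
Repeated squaring: 14^2≡62, 14^4≡25, 14^8≡22, 14^16≡15 (mod 67).
14^17 = 14^(16+1) ≡ 9 (mod 67).
Check: 9² = 81 ≡ 14 (mod 67). The two roots are 9 and 58.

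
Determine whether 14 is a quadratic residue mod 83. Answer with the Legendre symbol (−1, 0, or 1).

Pull out 2: since 83 ≡ 3 (mod 8), (2/83) = -1.
Reciprocity: 7 ≡ 3 and 83 ≡ 3 (mod 4), so (7/83) = −(83/7).
Reduce top mod 7: now compute (6/7).
Pull out 2: since 7 ≡ 7 (mod 8), (2/7) = +1.
Reciprocity: 3 ≡ 3 and 7 ≡ 3 (mod 4), so (3/7) = −(7/3).
Reduce top mod 3: now compute (1/3).
Reached (1/3) = 1. Collecting the sign flips along the way, the symbol is -1.

-1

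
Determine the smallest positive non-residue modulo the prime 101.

(2/101) = −1, so 2 is the smallest positive non-residue mod 101.

2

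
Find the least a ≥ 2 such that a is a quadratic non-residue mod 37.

(2/37) = −1, so 2 is the smallest positive non-residue mod 37.

2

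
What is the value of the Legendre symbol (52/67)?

-1

Euler's criterion: (52/67) ≡ 52^33 (mod 67).
52^2 ≡ 24 (mod 67)
52^4 ≡ 40 (mod 67)
52^8 ≡ 59 (mod 67)
52^16 ≡ 64 (mod 67)
52^32 ≡ 9 (mod 67)
52^33 = 52^(32+1) ≡ 66 (mod 67).
Result is 66 ≡ −1, so (52/67) = −1.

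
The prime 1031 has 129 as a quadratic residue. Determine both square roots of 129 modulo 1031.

376, 655

Since 1031 ≡ 3 (mod 4), a square root of 129 is 129^((1031+1)/4) = 129^258 mod 1031.
Repeated squaring: 129^2≡145, 129^4≡405, 129^8≡96, 129^16≡968, 129^32≡876, 129^64≡312, 129^128≡430, 129^256≡351 (mod 1031).
129^258 = 129^(256+2) ≡ 376 (mod 1031).
Check: 376² = 141376 ≡ 129 (mod 1031). The two roots are 376 and 655.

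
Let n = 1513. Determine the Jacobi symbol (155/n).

Reciprocity: 155 ≡ 3 and 1513 ≡ 1 (mod 4), so (155/1513) = +(1513/155).
Reduce top mod 155: now compute (118/155).
Pull out 2: since 155 ≡ 3 (mod 8), (2/155) = -1.
Reciprocity: 59 ≡ 3 and 155 ≡ 3 (mod 4), so (59/155) = −(155/59).
Reduce top mod 59: now compute (37/59).
Reciprocity: 37 ≡ 1 and 59 ≡ 3 (mod 4), so (37/59) = +(59/37).
Reduce top mod 37: now compute (22/37).
Pull out 2: since 37 ≡ 5 (mod 8), (2/37) = -1.
Reciprocity: 11 ≡ 3 and 37 ≡ 1 (mod 4), so (11/37) = +(37/11).
Reduce top mod 11: now compute (4/11).
Pull out 2^2: since 11 ≡ 3 (mod 8), (2/11) = -1, so (2/11)^2 = +1.
Reached (1/11) = 1. Collecting the sign flips along the way, the symbol is -1.

-1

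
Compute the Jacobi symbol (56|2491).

-1

Pull out 2^3: since 2491 ≡ 3 (mod 8), (2/2491) = -1, so (2/2491)^3 = -1.
Reciprocity: 7 ≡ 3 and 2491 ≡ 3 (mod 4), so (7/2491) = −(2491/7).
Reduce top mod 7: now compute (6/7).
Pull out 2: since 7 ≡ 7 (mod 8), (2/7) = +1.
Reciprocity: 3 ≡ 3 and 7 ≡ 3 (mod 4), so (3/7) = −(7/3).
Reduce top mod 3: now compute (1/3).
Reached (1/3) = 1. Collecting the sign flips along the way, the symbol is -1.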